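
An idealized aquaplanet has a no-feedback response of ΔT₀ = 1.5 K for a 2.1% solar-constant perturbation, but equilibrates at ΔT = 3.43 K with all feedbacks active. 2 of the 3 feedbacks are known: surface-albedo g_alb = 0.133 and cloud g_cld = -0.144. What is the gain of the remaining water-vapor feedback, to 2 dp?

Amplification A = ΔT/ΔT₀ = 3.43/1.5 = 2.287.
Total gain g = 1 − 1/A = 1 − 1/2.287 = 0.5627.
Known gains sum to 0.133 − 0.144 = -0.011.
g_wv = 0.5627 + 0.011 = 0.57.

0.57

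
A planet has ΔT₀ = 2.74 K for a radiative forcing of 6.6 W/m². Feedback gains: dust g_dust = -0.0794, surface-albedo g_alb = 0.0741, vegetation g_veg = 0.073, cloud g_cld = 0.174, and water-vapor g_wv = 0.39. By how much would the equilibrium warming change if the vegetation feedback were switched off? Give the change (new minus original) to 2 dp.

Original: g = 0.6317, ΔT = 2.74/(1−0.6317) = 7.4396 K.
Without vegetation: g' = 0.5587, ΔT' = 2.74/(1−0.5587) = 6.2089 K.
Change = 6.2089 − 7.4396 = -1.23 K.

-1.23 K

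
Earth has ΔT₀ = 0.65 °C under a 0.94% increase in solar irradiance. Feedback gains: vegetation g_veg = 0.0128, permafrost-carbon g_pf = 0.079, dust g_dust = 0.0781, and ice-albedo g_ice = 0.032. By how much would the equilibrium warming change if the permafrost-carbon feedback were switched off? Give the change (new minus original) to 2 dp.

-0.07 °C

Original: g = 0.2019, ΔT = 0.65/(1−0.2019) = 0.8144 °C.
Without permafrost-carbon: g' = 0.1229, ΔT' = 0.65/(1−0.1229) = 0.7411 °C.
Change = 0.7411 − 0.8144 = -0.07 °C.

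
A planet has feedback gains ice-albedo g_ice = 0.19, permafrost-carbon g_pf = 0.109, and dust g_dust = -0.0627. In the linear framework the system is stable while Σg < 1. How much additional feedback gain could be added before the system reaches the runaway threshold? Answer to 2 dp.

0.76

Current total gain = 0.19 + 0.109 − 0.0627 = 0.2363.
Margin to runaway = 1 − 0.2363 = 0.76.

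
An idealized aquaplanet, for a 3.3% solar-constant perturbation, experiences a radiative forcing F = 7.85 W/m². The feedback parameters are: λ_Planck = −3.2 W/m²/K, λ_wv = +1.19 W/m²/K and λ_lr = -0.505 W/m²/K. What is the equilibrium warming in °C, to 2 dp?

3.12 °C

Net feedback parameter λ = (−3.2) + (+1.19) + (-0.505) = -2.515 W/m²/K.
ΔT = −F/λ = −7.85/(-2.515) = 3.12 °C.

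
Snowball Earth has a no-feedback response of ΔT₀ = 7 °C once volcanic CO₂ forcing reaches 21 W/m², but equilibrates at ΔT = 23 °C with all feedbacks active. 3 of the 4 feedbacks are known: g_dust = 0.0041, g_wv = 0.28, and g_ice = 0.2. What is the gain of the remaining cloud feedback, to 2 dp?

0.21

Amplification A = ΔT/ΔT₀ = 23/7 = 3.286.
Total gain g = 1 − 1/A = 1 − 1/3.286 = 0.6957.
Known gains sum to 0.0041 + 0.28 + 0.2 = 0.4841.
g_cld = 0.6957 − 0.4841 = 0.21.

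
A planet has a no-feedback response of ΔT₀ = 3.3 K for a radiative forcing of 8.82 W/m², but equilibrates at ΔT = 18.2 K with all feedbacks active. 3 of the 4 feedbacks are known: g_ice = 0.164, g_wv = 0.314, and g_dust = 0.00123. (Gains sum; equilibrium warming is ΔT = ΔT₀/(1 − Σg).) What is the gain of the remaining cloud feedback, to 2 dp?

0.34

Amplification A = ΔT/ΔT₀ = 18.2/3.3 = 5.515.
Total gain g = 1 − 1/A = 1 − 1/5.515 = 0.8187.
Known gains sum to 0.164 + 0.314 + 0.00123 = 0.47923.
g_cld = 0.8187 − 0.47923 = 0.34.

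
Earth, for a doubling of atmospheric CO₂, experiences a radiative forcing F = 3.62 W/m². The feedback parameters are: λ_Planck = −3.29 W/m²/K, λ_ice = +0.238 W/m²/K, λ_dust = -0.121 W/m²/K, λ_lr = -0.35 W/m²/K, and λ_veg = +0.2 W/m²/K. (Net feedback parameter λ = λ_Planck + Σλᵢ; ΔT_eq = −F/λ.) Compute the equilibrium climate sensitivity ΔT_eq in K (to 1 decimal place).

1.1 K

Net feedback parameter λ = (−3.29) + (+0.238) + (-0.121) + (-0.35) + (+0.2) = -3.323 W/m²/K.
ΔT = −F/λ = −3.62/(-3.323) = 1.1 K.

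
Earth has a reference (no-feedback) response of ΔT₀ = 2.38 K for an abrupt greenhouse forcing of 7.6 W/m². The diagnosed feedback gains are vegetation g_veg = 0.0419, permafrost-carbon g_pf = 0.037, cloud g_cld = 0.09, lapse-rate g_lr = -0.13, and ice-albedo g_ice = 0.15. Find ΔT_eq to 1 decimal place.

2.9 K

Total gain g = 0.0419 + 0.037 + 0.09 − 0.13 + 0.15 = 0.1889.
Amplification A = 1/(1 − 0.1889) = 1.233.
ΔT = 2.38 × 1.233 = 2.9 K.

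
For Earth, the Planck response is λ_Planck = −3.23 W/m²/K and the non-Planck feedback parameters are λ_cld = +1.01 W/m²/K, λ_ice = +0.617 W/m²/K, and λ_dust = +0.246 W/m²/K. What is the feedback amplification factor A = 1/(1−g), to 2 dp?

2.38

Convert to gains: g_cld = 1.01/3.23 = 0.3127; g_ice = 0.617/3.23 = 0.191; g_dust = 0.246/3.23 = 0.07616.
Total gain g = 0.57986.
A = 1/(1 − 0.57986) = 2.38.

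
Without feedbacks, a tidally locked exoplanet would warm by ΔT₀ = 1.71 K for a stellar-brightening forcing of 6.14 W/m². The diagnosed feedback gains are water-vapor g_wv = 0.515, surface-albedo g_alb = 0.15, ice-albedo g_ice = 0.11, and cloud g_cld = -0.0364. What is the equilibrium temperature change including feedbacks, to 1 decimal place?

Total gain g = 0.515 + 0.15 + 0.11 − 0.0364 = 0.7386.
Amplification A = 1/(1 − 0.7386) = 3.826.
ΔT = 1.71 × 3.826 = 6.5 K.

6.5 K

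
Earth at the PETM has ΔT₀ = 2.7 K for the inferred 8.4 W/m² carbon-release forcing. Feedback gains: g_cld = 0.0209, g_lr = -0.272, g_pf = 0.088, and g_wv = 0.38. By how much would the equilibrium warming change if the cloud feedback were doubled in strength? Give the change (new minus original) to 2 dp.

Original: g = 0.2169, ΔT = 2.7/(1−0.2169) = 3.4478 K.
With doubled cloud: g' = 0.2378, ΔT' = 2.7/(1−0.2378) = 3.5424 K.
Change = 3.5424 − 3.4478 = 0.09 K.

0.09 K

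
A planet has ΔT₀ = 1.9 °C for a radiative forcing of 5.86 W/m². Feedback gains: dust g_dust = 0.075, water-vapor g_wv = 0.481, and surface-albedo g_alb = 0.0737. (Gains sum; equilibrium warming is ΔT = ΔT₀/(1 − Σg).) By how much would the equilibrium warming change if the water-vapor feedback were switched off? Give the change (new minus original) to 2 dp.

Original: g = 0.6297, ΔT = 1.9/(1−0.6297) = 5.1310 °C.
Without water-vapor: g' = 0.1487, ΔT' = 1.9/(1−0.1487) = 2.2319 °C.
Change = 2.2319 − 5.1310 = -2.90 °C.

-2.90 °C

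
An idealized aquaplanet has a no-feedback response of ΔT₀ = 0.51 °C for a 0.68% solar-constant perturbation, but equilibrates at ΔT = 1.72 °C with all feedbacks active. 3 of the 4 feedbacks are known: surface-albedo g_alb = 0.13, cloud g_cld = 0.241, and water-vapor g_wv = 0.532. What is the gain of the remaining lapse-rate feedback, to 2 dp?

-0.20

Amplification A = ΔT/ΔT₀ = 1.72/0.51 = 3.373.
Total gain g = 1 − 1/A = 1 − 1/3.373 = 0.7035.
Known gains sum to 0.13 + 0.241 + 0.532 = 0.903.
g_lr = 0.7035 − 0.903 = -0.20.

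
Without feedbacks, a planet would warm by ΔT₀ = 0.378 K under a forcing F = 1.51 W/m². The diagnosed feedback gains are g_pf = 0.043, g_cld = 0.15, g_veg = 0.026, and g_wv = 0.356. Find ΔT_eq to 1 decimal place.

Total gain g = 0.043 + 0.15 + 0.026 + 0.356 = 0.575.
Amplification A = 1/(1 − 0.575) = 2.353.
ΔT = 0.378 × 2.353 = 0.9 K.

0.9 K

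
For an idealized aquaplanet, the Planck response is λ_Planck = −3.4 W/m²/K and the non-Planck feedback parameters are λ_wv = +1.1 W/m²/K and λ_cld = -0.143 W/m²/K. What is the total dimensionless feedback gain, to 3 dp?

0.281

Convert to gains: g_wv = 1.1/3.4 = 0.3235; g_cld = -0.143/3.4 = -0.04206.
Total gain g = 0.28144.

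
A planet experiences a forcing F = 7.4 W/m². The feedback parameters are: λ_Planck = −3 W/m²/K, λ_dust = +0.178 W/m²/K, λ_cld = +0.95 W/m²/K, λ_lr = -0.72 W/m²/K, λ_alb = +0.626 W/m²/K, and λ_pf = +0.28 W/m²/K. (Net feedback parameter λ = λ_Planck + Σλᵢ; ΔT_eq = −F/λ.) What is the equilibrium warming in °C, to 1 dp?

Net feedback parameter λ = (−3) + (+0.178) + (+0.95) + (-0.72) + (+0.626) + (+0.28) = -1.686 W/m²/K.
ΔT = −F/λ = −7.4/(-1.686) = 4.4 °C.

4.4 °C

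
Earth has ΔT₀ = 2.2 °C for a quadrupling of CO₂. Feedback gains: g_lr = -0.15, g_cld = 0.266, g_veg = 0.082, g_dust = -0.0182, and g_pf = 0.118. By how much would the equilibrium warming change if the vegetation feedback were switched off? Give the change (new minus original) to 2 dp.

Original: g = 0.2978, ΔT = 2.2/(1−0.2978) = 3.1330 °C.
Without vegetation: g' = 0.2158, ΔT' = 2.2/(1−0.2158) = 2.8054 °C.
Change = 2.8054 − 3.1330 = -0.33 °C.

-0.33 °C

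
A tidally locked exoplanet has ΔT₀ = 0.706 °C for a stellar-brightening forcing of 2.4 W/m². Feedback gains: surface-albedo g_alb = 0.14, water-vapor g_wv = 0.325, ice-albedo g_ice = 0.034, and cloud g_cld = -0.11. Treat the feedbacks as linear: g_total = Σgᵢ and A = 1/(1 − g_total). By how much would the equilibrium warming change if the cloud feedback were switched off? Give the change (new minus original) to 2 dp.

Original: g = 0.389, ΔT = 0.706/(1−0.389) = 1.1555 °C.
Without cloud: g' = 0.499, ΔT' = 0.706/(1−0.499) = 1.4092 °C.
Change = 1.4092 − 1.1555 = 0.25 °C.

0.25 °C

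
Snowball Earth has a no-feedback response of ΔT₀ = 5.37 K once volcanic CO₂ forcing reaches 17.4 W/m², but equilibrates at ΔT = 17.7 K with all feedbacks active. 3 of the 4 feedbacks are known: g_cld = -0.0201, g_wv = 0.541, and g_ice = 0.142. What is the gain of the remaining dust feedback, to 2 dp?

0.03

Amplification A = ΔT/ΔT₀ = 17.7/5.37 = 3.296.
Total gain g = 1 − 1/A = 1 − 1/3.296 = 0.6966.
Known gains sum to -0.0201 + 0.541 + 0.142 = 0.6629.
g_dust = 0.6966 − 0.6629 = 0.03.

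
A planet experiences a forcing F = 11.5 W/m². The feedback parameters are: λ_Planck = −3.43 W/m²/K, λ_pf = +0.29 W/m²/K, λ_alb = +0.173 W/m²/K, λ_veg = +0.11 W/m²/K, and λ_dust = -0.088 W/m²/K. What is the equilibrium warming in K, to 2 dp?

3.90 K

Net feedback parameter λ = (−3.43) + (+0.29) + (+0.173) + (+0.11) + (-0.088) = -2.945 W/m²/K.
ΔT = −F/λ = −11.5/(-2.945) = 3.90 K.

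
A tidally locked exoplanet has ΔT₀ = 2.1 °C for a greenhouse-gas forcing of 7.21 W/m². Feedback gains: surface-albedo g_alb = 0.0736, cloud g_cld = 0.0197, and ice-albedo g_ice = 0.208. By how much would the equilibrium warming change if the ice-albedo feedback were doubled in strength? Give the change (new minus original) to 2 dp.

Original: g = 0.3013, ΔT = 2.1/(1−0.3013) = 3.0056 °C.
With doubled ice-albedo: g' = 0.5093, ΔT' = 2.1/(1−0.5093) = 4.2796 °C.
Change = 4.2796 − 3.0056 = 1.27 °C.

1.27 °C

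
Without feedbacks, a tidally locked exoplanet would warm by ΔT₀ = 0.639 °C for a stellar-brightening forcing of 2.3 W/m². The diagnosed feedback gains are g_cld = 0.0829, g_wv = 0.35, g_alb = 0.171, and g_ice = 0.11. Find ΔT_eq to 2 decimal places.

Total gain g = 0.0829 + 0.35 + 0.171 + 0.11 = 0.7139.
Amplification A = 1/(1 − 0.7139) = 3.495.
ΔT = 0.639 × 3.495 = 2.23 °C.

2.23 °C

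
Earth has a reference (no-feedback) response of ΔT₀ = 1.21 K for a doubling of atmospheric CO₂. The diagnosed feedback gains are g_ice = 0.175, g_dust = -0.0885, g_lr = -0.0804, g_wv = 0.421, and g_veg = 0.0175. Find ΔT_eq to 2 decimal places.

Total gain g = 0.175 − 0.0885 − 0.0804 + 0.421 + 0.0175 = 0.4446.
Amplification A = 1/(1 − 0.4446) = 1.801.
ΔT = 1.21 × 1.801 = 2.18 K.

2.18 K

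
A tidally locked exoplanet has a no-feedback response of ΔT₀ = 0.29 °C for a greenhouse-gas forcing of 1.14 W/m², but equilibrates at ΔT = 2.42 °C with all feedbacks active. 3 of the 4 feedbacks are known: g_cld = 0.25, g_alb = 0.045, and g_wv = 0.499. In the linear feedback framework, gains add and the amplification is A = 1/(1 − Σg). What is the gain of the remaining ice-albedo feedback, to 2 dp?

0.09

Amplification A = ΔT/ΔT₀ = 2.42/0.29 = 8.345.
Total gain g = 1 − 1/A = 1 − 1/8.345 = 0.8802.
Known gains sum to 0.25 + 0.045 + 0.499 = 0.794.
g_ice = 0.8802 − 0.794 = 0.09.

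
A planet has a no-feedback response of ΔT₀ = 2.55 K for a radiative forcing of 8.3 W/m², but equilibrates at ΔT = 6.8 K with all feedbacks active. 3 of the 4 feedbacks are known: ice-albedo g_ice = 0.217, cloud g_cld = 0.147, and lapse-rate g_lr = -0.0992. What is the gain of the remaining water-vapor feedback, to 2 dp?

Amplification A = ΔT/ΔT₀ = 6.8/2.55 = 2.667.
Total gain g = 1 − 1/A = 1 − 1/2.667 = 0.625.
Known gains sum to 0.217 + 0.147 − 0.0992 = 0.2648.
g_wv = 0.625 − 0.2648 = 0.36.

0.36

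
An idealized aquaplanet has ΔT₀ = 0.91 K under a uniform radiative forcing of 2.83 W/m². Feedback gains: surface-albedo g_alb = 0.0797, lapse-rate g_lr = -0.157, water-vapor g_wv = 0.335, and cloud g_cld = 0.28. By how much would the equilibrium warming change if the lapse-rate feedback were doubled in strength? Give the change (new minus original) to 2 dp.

-0.50 K

Original: g = 0.5377, ΔT = 0.91/(1−0.5377) = 1.9684 K.
With doubled lapse-rate: g' = 0.3807, ΔT' = 0.91/(1−0.3807) = 1.4694 K.
Change = 1.4694 − 1.9684 = -0.50 K.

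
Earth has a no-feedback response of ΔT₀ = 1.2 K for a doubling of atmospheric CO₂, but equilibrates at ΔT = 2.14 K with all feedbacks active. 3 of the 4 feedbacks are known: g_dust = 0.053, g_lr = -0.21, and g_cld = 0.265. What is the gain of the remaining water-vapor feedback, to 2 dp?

0.33

Amplification A = ΔT/ΔT₀ = 2.14/1.2 = 1.783.
Total gain g = 1 − 1/A = 1 − 1/1.783 = 0.4391.
Known gains sum to 0.053 − 0.21 + 0.265 = 0.108.
g_wv = 0.4391 − 0.108 = 0.33.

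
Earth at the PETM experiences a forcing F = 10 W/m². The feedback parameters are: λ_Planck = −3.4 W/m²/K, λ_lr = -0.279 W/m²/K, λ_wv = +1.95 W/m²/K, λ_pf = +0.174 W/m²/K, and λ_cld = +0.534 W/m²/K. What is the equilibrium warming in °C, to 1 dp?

9.8 °C

Net feedback parameter λ = (−3.4) + (-0.279) + (+1.95) + (+0.174) + (+0.534) = -1.021 W/m²/K.
ΔT = −F/λ = −10/(-1.021) = 9.8 °C.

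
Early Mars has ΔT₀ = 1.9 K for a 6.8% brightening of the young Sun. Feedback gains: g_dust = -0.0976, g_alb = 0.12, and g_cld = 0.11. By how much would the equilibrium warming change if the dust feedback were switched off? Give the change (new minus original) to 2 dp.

Original: g = 0.1324, ΔT = 1.9/(1−0.1324) = 2.1899 K.
Without dust: g' = 0.23, ΔT' = 1.9/(1−0.23) = 2.4675 K.
Change = 2.4675 − 2.1899 = 0.28 K.

0.28 K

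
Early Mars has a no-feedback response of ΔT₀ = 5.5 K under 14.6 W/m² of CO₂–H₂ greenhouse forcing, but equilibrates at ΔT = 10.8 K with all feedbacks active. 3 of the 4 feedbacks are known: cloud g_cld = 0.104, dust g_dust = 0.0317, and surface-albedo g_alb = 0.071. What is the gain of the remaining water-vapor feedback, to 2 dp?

Amplification A = ΔT/ΔT₀ = 10.8/5.5 = 1.964.
Total gain g = 1 − 1/A = 1 − 1/1.964 = 0.4908.
Known gains sum to 0.104 + 0.0317 + 0.071 = 0.2067.
g_wv = 0.4908 − 0.2067 = 0.28.

0.28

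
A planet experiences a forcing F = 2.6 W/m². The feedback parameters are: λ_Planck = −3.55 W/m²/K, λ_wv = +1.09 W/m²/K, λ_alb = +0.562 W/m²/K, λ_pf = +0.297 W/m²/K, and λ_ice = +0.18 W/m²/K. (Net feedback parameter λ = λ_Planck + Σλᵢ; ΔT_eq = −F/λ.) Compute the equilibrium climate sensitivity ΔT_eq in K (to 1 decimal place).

1.8 K

Net feedback parameter λ = (−3.55) + (+1.09) + (+0.562) + (+0.297) + (+0.18) = -1.421 W/m²/K.
ΔT = −F/λ = −2.6/(-1.421) = 1.8 K.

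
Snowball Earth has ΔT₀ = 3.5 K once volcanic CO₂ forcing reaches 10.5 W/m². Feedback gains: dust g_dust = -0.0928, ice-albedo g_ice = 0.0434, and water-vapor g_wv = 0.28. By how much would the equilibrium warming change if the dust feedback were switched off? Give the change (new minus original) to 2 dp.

0.62 K

Original: g = 0.2306, ΔT = 3.5/(1−0.2306) = 4.5490 K.
Without dust: g' = 0.3234, ΔT' = 3.5/(1−0.3234) = 5.1729 K.
Change = 5.1729 − 4.5490 = 0.62 K.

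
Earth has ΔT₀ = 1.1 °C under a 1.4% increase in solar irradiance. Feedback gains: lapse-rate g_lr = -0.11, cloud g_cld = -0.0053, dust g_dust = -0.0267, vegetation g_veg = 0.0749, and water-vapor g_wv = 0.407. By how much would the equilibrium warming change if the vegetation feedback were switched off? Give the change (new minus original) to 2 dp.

Original: g = 0.3399, ΔT = 1.1/(1−0.3399) = 1.6664 °C.
Without vegetation: g' = 0.265, ΔT' = 1.1/(1−0.265) = 1.4966 °C.
Change = 1.4966 − 1.6664 = -0.17 °C.

-0.17 °C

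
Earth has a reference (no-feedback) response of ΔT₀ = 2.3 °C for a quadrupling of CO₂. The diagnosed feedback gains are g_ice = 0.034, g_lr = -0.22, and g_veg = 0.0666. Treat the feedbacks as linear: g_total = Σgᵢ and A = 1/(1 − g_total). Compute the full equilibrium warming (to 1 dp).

2.1 °C

Total gain g = 0.034 − 0.22 + 0.0666 = -0.1194.
Amplification A = 1/(1 + 0.1194) = 0.8933.
ΔT = 2.3 × 0.8933 = 2.1 °C.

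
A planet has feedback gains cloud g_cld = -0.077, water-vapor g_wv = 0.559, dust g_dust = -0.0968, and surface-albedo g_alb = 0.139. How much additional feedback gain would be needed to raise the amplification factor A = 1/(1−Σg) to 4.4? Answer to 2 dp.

Current total gain = 0.5242.
Target gain for A = 4.4: g* = 1 − 1/4.4 = 0.7727.
Additional gain needed = 0.7727 − 0.5242 = 0.25.

0.25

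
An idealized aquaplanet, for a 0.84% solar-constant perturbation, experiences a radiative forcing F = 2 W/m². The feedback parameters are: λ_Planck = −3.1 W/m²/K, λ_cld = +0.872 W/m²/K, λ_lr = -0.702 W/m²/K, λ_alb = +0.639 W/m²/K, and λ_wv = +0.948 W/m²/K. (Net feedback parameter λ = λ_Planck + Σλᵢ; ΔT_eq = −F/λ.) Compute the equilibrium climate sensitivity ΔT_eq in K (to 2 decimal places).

1.49 K

Net feedback parameter λ = (−3.1) + (+0.872) + (-0.702) + (+0.639) + (+0.948) = -1.343 W/m²/K.
ΔT = −F/λ = −2/(-1.343) = 1.49 K.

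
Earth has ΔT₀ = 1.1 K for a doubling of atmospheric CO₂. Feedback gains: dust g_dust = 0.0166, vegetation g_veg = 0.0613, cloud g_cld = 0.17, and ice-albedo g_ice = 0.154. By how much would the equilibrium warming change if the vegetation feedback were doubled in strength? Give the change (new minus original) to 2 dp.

0.21 K

Original: g = 0.4019, ΔT = 1.1/(1−0.4019) = 1.8392 K.
With doubled vegetation: g' = 0.4632, ΔT' = 1.1/(1−0.4632) = 2.0492 K.
Change = 2.0492 − 1.8392 = 0.21 K.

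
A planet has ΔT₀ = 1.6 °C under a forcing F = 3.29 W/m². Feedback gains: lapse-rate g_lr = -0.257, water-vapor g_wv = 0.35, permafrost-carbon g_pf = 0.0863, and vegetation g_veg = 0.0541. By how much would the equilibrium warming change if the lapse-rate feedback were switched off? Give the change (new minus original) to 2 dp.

Original: g = 0.2334, ΔT = 1.6/(1−0.2334) = 2.0871 °C.
Without lapse-rate: g' = 0.4904, ΔT' = 1.6/(1−0.4904) = 3.1397 °C.
Change = 3.1397 − 2.0871 = 1.05 °C.

1.05 °C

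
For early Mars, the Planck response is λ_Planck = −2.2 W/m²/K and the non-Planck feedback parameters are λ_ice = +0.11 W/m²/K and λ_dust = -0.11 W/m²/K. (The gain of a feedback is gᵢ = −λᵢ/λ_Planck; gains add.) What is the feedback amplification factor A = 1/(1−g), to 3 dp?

1.000

Convert to gains: g_ice = 0.11/2.2 = 0.05; g_dust = -0.11/2.2 = -0.05.
Total gain g = 0.
A = 1/(1 − 0) = 1.000.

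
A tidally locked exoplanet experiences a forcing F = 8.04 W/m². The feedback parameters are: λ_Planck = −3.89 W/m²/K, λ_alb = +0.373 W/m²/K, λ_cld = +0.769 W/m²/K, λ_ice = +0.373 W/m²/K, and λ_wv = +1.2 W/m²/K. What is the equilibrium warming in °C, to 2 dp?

Net feedback parameter λ = (−3.89) + (+0.373) + (+0.769) + (+0.373) + (+1.2) = -1.175 W/m²/K.
ΔT = −F/λ = −8.04/(-1.175) = 6.84 °C.

6.84 °C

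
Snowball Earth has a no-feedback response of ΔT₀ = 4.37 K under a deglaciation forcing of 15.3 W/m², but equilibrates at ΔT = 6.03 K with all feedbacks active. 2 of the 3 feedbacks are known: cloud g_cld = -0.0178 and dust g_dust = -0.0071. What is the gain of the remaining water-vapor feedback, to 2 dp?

0.30

Amplification A = ΔT/ΔT₀ = 6.03/4.37 = 1.38.
Total gain g = 1 − 1/A = 1 − 1/1.38 = 0.2754.
Known gains sum to -0.0178 − 0.0071 = -0.0249.
g_wv = 0.2754 + 0.0249 = 0.30.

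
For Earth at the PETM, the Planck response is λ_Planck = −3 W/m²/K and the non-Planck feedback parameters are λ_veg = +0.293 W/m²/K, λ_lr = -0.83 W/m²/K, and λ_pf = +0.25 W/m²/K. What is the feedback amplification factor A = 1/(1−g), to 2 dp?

Convert to gains: g_veg = 0.293/3 = 0.09767; g_lr = -0.83/3 = -0.2767; g_pf = 0.25/3 = 0.08333.
Total gain g = -0.0957.
A = 1/(1 + 0.0957) = 0.91.

0.91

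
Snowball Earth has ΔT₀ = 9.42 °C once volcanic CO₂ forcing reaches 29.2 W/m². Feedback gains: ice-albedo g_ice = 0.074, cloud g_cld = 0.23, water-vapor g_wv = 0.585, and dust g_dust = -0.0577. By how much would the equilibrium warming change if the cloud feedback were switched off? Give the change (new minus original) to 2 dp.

-32.21 °C

Original: g = 0.8313, ΔT = 9.42/(1−0.8313) = 55.8388 °C.
Without cloud: g' = 0.6013, ΔT' = 9.42/(1−0.6013) = 23.6268 °C.
Change = 23.6268 − 55.8388 = -32.21 °C.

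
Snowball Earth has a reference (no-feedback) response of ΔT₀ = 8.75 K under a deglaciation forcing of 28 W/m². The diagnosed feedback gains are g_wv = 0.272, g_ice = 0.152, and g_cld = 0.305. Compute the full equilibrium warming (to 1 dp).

Total gain g = 0.272 + 0.152 + 0.305 = 0.729.
Amplification A = 1/(1 − 0.729) = 3.69.
ΔT = 8.75 × 3.69 = 32.3 K.

32.3 K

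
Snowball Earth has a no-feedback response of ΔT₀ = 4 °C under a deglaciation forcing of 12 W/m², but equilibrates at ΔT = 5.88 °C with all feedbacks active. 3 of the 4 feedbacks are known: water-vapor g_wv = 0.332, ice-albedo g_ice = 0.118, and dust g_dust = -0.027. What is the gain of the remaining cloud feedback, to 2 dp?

Amplification A = ΔT/ΔT₀ = 5.88/4 = 1.47.
Total gain g = 1 − 1/A = 1 − 1/1.47 = 0.3197.
Known gains sum to 0.332 + 0.118 − 0.027 = 0.423.
g_cld = 0.3197 − 0.423 = -0.10.

-0.10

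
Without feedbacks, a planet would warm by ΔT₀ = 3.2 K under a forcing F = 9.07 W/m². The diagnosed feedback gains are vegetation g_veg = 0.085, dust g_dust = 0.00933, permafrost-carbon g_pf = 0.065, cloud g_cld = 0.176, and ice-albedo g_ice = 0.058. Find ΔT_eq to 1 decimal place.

5.3 K

Total gain g = 0.085 + 0.00933 + 0.065 + 0.176 + 0.058 = 0.39333.
Amplification A = 1/(1 − 0.39333) = 1.648.
ΔT = 3.2 × 1.648 = 5.3 K.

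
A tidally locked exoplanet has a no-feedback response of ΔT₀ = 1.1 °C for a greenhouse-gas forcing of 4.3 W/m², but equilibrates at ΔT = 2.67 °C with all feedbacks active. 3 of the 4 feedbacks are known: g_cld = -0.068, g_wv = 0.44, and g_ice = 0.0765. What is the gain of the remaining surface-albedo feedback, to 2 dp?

Amplification A = ΔT/ΔT₀ = 2.67/1.1 = 2.427.
Total gain g = 1 − 1/A = 1 − 1/2.427 = 0.588.
Known gains sum to -0.068 + 0.44 + 0.0765 = 0.4485.
g_alb = 0.588 − 0.4485 = 0.14.

0.14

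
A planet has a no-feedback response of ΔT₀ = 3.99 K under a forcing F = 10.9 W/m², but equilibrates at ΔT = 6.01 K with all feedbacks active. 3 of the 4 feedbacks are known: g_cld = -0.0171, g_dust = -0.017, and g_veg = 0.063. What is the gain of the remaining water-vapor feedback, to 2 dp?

0.31

Amplification A = ΔT/ΔT₀ = 6.01/3.99 = 1.506.
Total gain g = 1 − 1/A = 1 − 1/1.506 = 0.336.
Known gains sum to -0.0171 − 0.017 + 0.063 = 0.0289.
g_wv = 0.336 − 0.0289 = 0.31.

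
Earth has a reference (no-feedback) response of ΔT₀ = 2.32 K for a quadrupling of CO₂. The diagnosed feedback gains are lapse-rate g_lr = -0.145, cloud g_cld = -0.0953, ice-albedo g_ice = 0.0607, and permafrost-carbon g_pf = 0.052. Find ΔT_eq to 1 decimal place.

2.1 K

Total gain g = -0.145 − 0.0953 + 0.0607 + 0.052 = -0.1276.
Amplification A = 1/(1 + 0.1276) = 0.8868.
ΔT = 2.32 × 0.8868 = 2.1 K.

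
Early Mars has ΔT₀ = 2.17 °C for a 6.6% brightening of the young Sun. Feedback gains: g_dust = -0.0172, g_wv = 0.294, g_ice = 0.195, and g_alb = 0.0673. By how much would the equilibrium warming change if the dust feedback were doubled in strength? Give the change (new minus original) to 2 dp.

Original: g = 0.5391, ΔT = 2.17/(1−0.5391) = 4.7082 °C.
With doubled dust: g' = 0.5219, ΔT' = 2.17/(1−0.5219) = 4.5388 °C.
Change = 4.5388 − 4.7082 = -0.17 °C.

-0.17 °C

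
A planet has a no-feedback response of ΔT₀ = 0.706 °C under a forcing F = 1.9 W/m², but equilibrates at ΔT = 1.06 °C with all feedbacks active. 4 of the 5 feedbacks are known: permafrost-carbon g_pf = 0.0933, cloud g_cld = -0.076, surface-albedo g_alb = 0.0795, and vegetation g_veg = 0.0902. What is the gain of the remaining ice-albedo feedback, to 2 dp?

Amplification A = ΔT/ΔT₀ = 1.06/0.706 = 1.501.
Total gain g = 1 − 1/A = 1 − 1/1.501 = 0.3338.
Known gains sum to 0.0933 − 0.076 + 0.0795 + 0.0902 = 0.187.
g_ice = 0.3338 − 0.187 = 0.15.

0.15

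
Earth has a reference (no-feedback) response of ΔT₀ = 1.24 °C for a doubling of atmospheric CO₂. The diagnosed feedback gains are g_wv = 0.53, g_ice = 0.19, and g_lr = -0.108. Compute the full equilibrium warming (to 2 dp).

3.20 °C

Total gain g = 0.53 + 0.19 − 0.108 = 0.612.
Amplification A = 1/(1 − 0.612) = 2.577.
ΔT = 1.24 × 2.577 = 3.20 °C.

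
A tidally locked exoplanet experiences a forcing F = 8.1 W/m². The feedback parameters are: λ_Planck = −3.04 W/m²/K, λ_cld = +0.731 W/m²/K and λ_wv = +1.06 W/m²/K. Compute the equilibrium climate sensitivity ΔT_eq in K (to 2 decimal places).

Net feedback parameter λ = (−3.04) + (+0.731) + (+1.06) = -1.249 W/m²/K.
ΔT = −F/λ = −8.1/(-1.249) = 6.49 K.

6.49 K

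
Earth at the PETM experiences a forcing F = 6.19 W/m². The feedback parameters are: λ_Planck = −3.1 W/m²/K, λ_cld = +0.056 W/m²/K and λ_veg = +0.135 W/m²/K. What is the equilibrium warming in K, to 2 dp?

2.13 K

Net feedback parameter λ = (−3.1) + (+0.056) + (+0.135) = -2.909 W/m²/K.
ΔT = −F/λ = −6.19/(-2.909) = 2.13 K.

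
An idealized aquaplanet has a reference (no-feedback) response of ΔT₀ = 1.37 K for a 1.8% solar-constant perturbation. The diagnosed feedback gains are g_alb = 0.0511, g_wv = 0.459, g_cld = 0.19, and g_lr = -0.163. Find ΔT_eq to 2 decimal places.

2.96 K

Total gain g = 0.0511 + 0.459 + 0.19 − 0.163 = 0.5371.
Amplification A = 1/(1 − 0.5371) = 2.16.
ΔT = 1.37 × 2.16 = 2.96 K.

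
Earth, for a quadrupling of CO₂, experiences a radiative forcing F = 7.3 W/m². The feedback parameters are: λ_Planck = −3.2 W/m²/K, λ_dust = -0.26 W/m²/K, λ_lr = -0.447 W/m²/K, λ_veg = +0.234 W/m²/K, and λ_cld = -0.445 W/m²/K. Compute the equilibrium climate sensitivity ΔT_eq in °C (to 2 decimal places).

Net feedback parameter λ = (−3.2) + (-0.26) + (-0.447) + (+0.234) + (-0.445) = -4.118 W/m²/K.
ΔT = −F/λ = −7.3/(-4.118) = 1.77 °C.

1.77 °C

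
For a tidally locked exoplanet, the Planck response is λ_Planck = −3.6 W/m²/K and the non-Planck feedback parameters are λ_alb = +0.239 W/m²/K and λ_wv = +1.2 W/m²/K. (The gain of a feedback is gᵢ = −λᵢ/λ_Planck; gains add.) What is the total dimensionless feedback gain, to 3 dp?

Convert to gains: g_alb = 0.239/3.6 = 0.06639; g_wv = 1.2/3.6 = 0.3333.
Total gain g = 0.39969.

0.400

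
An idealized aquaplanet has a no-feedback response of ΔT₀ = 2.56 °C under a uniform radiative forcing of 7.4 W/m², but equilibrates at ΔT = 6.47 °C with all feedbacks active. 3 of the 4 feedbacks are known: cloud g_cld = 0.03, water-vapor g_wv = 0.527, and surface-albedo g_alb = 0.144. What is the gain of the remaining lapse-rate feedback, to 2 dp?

Amplification A = ΔT/ΔT₀ = 6.47/2.56 = 2.527.
Total gain g = 1 − 1/A = 1 − 1/2.527 = 0.6043.
Known gains sum to 0.03 + 0.527 + 0.144 = 0.701.
g_lr = 0.6043 − 0.701 = -0.10.

-0.10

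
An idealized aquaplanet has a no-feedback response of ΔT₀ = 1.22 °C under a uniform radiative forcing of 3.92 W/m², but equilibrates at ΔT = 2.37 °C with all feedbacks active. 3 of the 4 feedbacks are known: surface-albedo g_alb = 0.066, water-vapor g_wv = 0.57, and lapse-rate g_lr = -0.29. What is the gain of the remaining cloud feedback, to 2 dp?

Amplification A = ΔT/ΔT₀ = 2.37/1.22 = 1.943.
Total gain g = 1 − 1/A = 1 − 1/1.943 = 0.4853.
Known gains sum to 0.066 + 0.57 − 0.29 = 0.346.
g_cld = 0.4853 − 0.346 = 0.14.

0.14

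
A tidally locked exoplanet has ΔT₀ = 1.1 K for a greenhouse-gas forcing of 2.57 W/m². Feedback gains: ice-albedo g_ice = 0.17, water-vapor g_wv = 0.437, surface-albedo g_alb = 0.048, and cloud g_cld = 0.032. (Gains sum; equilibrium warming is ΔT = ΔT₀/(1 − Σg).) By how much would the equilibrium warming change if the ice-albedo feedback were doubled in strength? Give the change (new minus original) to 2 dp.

Original: g = 0.687, ΔT = 1.1/(1−0.687) = 3.5144 K.
With doubled ice-albedo: g' = 0.857, ΔT' = 1.1/(1−0.857) = 7.6923 K.
Change = 7.6923 − 3.5144 = 4.18 K.

4.18 K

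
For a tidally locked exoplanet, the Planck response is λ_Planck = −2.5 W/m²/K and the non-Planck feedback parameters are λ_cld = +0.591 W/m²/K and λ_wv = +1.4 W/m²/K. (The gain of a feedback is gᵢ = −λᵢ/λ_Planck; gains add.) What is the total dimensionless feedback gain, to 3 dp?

0.796

Convert to gains: g_cld = 0.591/2.5 = 0.2364; g_wv = 1.4/2.5 = 0.56.
Total gain g = 0.7964.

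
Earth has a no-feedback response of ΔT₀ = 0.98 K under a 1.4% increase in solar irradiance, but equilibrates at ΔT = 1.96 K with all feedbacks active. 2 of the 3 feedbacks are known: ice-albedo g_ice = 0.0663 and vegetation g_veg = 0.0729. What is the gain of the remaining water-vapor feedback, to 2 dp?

Amplification A = ΔT/ΔT₀ = 1.96/0.98 = 2.
Total gain g = 1 − 1/A = 1 − 1/2 = 0.5.
Known gains sum to 0.0663 + 0.0729 = 0.1392.
g_wv = 0.5 − 0.1392 = 0.36.

0.36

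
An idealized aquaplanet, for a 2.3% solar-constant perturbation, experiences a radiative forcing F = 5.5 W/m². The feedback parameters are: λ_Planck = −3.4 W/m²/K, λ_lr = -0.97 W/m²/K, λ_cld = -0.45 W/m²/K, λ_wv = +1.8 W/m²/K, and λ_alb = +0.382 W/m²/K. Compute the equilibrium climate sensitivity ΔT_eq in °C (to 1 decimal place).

2.1 °C

Net feedback parameter λ = (−3.4) + (-0.97) + (-0.45) + (+1.8) + (+0.382) = -2.638 W/m²/K.
ΔT = −F/λ = −5.5/(-2.638) = 2.1 °C.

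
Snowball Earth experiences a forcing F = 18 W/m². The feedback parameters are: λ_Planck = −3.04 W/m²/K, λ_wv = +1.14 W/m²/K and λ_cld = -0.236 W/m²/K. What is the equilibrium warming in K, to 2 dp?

8.43 K

Net feedback parameter λ = (−3.04) + (+1.14) + (-0.236) = -2.136 W/m²/K.
ΔT = −F/λ = −18/(-2.136) = 8.43 K.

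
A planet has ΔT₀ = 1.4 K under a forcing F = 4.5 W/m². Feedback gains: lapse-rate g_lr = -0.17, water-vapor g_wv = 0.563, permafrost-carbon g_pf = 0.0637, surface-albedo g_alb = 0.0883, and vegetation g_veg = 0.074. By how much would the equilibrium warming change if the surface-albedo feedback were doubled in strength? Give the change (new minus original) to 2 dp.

1.11 K

Original: g = 0.619, ΔT = 1.4/(1−0.619) = 3.6745 K.
With doubled surface-albedo: g' = 0.7073, ΔT' = 1.4/(1−0.7073) = 4.7831 K.
Change = 4.7831 − 3.6745 = 1.11 K.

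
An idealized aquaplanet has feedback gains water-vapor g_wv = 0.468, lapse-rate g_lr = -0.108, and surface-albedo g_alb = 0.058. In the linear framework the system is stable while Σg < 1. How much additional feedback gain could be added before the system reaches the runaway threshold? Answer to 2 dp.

0.58

Current total gain = 0.468 − 0.108 + 0.058 = 0.418.
Margin to runaway = 1 − 0.418 = 0.58.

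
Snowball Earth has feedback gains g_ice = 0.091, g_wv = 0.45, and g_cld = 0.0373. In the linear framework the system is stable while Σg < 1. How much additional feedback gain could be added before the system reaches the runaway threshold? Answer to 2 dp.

Current total gain = 0.091 + 0.45 + 0.0373 = 0.5783.
Margin to runaway = 1 − 0.5783 = 0.42.

0.42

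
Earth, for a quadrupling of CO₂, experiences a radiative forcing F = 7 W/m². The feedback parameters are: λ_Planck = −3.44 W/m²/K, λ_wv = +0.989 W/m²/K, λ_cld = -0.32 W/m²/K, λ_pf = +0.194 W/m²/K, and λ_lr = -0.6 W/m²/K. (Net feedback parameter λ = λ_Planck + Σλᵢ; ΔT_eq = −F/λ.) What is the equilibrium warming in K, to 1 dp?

Net feedback parameter λ = (−3.44) + (+0.989) + (-0.32) + (+0.194) + (-0.6) = -3.177 W/m²/K.
ΔT = −F/λ = −7/(-3.177) = 2.2 K.

2.2 K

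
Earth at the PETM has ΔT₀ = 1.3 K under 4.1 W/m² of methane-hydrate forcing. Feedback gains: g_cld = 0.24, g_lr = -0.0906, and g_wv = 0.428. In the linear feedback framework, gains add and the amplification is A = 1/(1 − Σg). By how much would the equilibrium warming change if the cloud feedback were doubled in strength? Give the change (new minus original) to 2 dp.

4.04 K

Original: g = 0.5774, ΔT = 1.3/(1−0.5774) = 3.0762 K.
With doubled cloud: g' = 0.8174, ΔT' = 1.3/(1−0.8174) = 7.1194 K.
Change = 7.1194 − 3.0762 = 4.04 K.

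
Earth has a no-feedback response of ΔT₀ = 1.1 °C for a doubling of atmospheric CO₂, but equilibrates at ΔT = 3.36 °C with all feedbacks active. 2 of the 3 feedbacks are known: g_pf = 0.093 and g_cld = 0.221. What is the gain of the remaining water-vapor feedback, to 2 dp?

0.36

Amplification A = ΔT/ΔT₀ = 3.36/1.1 = 3.055.
Total gain g = 1 − 1/A = 1 − 1/3.055 = 0.6727.
Known gains sum to 0.093 + 0.221 = 0.314.
g_wv = 0.6727 − 0.314 = 0.36.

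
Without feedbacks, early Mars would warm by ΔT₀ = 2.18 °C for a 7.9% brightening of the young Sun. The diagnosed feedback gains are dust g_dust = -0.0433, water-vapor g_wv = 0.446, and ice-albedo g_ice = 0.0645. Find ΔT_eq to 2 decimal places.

4.09 °C

Total gain g = -0.0433 + 0.446 + 0.0645 = 0.4672.
Amplification A = 1/(1 − 0.4672) = 1.877.
ΔT = 2.18 × 1.877 = 4.09 °C.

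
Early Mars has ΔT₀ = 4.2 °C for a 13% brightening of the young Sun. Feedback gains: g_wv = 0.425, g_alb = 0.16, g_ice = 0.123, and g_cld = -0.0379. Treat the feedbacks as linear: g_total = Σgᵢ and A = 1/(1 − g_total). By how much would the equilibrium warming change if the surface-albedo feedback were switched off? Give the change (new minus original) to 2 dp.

-4.16 °C

Original: g = 0.6701, ΔT = 4.2/(1−0.6701) = 12.7311 °C.
Without surface-albedo: g' = 0.5101, ΔT' = 4.2/(1−0.5101) = 8.5732 °C.
Change = 8.5732 − 12.7311 = -4.16 °C.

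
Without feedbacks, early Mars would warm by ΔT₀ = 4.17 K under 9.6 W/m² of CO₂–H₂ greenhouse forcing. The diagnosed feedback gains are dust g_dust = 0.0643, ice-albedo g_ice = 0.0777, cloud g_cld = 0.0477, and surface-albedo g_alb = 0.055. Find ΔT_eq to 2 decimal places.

5.52 K

Total gain g = 0.0643 + 0.0777 + 0.0477 + 0.055 = 0.2447.
Amplification A = 1/(1 − 0.2447) = 1.324.
ΔT = 4.17 × 1.324 = 5.52 K.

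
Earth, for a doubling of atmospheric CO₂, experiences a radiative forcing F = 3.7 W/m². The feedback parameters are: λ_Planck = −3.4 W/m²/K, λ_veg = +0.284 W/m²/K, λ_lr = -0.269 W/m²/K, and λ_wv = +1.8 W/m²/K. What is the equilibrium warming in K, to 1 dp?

2.3 K

Net feedback parameter λ = (−3.4) + (+0.284) + (-0.269) + (+1.8) = -1.585 W/m²/K.
ΔT = −F/λ = −3.7/(-1.585) = 2.3 K.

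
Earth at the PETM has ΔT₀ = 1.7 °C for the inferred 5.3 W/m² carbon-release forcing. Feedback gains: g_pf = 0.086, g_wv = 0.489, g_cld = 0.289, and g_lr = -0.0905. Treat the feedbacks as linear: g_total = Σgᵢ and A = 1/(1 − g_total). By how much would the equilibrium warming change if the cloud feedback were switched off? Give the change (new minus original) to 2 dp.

Original: g = 0.7735, ΔT = 1.7/(1−0.7735) = 7.5055 °C.
Without cloud: g' = 0.4845, ΔT' = 1.7/(1−0.4845) = 3.2978 °C.
Change = 3.2978 − 7.5055 = -4.21 °C.

-4.21 °C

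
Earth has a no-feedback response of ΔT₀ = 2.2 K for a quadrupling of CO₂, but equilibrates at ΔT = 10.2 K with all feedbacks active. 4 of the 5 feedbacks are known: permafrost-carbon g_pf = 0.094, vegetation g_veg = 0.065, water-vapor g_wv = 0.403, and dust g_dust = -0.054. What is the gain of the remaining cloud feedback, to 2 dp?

0.28

Amplification A = ΔT/ΔT₀ = 10.2/2.2 = 4.636.
Total gain g = 1 − 1/A = 1 − 1/4.636 = 0.7843.
Known gains sum to 0.094 + 0.065 + 0.403 − 0.054 = 0.508.
g_cld = 0.7843 − 0.508 = 0.28.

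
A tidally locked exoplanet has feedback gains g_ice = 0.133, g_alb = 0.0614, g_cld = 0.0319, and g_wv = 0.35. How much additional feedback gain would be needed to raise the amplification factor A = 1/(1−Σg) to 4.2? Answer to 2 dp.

0.19

Current total gain = 0.5763.
Target gain for A = 4.2: g* = 1 − 1/4.2 = 0.7619.
Additional gain needed = 0.7619 − 0.5763 = 0.19.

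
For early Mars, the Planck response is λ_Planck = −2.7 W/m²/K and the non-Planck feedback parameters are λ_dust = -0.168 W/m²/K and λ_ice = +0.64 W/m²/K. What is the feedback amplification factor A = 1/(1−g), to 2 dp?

1.21

Convert to gains: g_dust = -0.168/2.7 = -0.06222; g_ice = 0.64/2.7 = 0.237.
Total gain g = 0.17478.
A = 1/(1 − 0.17478) = 1.21.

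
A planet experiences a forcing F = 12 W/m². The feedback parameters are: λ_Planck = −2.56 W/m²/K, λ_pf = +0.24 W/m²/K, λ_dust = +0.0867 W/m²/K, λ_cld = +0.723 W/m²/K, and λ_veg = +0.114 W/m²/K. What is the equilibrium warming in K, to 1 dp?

Net feedback parameter λ = (−2.56) + (+0.24) + (+0.0867) + (+0.723) + (+0.114) = -1.3963 W/m²/K.
ΔT = −F/λ = −12/(-1.3963) = 8.6 K.

8.6 K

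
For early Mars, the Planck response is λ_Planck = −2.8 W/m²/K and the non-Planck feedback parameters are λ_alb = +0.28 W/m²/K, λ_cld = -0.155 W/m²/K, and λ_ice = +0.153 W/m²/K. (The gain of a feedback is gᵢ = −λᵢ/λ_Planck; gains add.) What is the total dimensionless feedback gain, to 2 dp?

Convert to gains: g_alb = 0.28/2.8 = 0.1; g_cld = -0.155/2.8 = -0.05536; g_ice = 0.153/2.8 = 0.05464.
Total gain g = 0.09928.

0.10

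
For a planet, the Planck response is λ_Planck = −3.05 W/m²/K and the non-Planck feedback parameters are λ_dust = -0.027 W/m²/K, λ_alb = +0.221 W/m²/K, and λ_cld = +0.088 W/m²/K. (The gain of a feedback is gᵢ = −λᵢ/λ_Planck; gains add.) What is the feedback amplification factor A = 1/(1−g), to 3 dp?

1.102

Convert to gains: g_dust = -0.027/3.05 = -0.008852; g_alb = 0.221/3.05 = 0.07246; g_cld = 0.088/3.05 = 0.02885.
Total gain g = 0.092458.
A = 1/(1 − 0.092458) = 1.102.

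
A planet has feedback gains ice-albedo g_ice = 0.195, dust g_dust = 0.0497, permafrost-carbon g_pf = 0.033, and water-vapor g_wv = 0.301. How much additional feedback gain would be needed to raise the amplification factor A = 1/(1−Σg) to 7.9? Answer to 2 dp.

0.29

Current total gain = 0.5787.
Target gain for A = 7.9: g* = 1 − 1/7.9 = 0.8734.
Additional gain needed = 0.8734 − 0.5787 = 0.29.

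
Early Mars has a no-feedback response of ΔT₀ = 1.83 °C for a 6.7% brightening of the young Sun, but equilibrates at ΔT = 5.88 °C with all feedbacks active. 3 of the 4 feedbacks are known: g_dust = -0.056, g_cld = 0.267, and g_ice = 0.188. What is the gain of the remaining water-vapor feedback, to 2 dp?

Amplification A = ΔT/ΔT₀ = 5.88/1.83 = 3.213.
Total gain g = 1 − 1/A = 1 − 1/3.213 = 0.6888.
Known gains sum to -0.056 + 0.267 + 0.188 = 0.399.
g_wv = 0.6888 − 0.399 = 0.29.

0.29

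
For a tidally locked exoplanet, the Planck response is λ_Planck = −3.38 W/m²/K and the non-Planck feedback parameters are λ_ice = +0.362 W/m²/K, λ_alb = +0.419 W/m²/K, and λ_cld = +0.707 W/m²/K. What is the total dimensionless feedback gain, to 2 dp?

0.44

Convert to gains: g_ice = 0.362/3.38 = 0.1071; g_alb = 0.419/3.38 = 0.124; g_cld = 0.707/3.38 = 0.2092.
Total gain g = 0.4403.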